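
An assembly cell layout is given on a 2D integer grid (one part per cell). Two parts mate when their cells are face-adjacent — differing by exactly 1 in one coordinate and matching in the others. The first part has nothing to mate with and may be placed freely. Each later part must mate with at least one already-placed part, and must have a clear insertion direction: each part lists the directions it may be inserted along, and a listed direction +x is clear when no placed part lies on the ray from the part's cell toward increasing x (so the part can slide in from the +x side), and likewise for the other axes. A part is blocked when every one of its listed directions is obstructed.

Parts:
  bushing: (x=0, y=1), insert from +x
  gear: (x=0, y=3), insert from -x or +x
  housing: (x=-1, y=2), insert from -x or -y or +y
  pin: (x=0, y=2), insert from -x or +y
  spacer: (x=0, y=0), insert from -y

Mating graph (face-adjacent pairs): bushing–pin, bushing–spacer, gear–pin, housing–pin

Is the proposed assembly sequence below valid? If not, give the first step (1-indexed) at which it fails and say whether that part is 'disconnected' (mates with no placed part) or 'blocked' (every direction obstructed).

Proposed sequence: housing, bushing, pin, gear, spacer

1. housing@(-1, 2) [-x clear] — {housing}
2. bushing@(0, 1) — no placed neighbour ⇒ disconnected

Invalid at step 2 (disconnected)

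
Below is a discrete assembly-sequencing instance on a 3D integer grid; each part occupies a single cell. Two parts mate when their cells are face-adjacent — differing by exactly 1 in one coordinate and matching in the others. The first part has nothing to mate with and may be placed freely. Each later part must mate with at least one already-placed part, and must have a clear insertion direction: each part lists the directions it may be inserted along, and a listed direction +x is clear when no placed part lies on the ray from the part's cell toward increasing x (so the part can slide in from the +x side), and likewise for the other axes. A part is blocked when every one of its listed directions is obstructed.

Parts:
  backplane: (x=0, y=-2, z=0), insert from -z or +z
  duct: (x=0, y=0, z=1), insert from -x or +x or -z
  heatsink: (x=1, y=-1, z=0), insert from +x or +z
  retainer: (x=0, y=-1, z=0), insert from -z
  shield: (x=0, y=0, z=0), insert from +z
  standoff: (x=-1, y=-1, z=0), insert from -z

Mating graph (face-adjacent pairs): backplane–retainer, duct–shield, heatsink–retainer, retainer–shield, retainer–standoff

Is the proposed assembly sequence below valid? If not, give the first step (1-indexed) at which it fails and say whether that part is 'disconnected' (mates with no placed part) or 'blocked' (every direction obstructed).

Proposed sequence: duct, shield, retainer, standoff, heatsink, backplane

Invalid at step 2 (blocked)

1. duct@(0, 0, 1) [-x clear] — {duct}
2. shield@(0, 0, 0) — +z all obstructed ⇒ blocked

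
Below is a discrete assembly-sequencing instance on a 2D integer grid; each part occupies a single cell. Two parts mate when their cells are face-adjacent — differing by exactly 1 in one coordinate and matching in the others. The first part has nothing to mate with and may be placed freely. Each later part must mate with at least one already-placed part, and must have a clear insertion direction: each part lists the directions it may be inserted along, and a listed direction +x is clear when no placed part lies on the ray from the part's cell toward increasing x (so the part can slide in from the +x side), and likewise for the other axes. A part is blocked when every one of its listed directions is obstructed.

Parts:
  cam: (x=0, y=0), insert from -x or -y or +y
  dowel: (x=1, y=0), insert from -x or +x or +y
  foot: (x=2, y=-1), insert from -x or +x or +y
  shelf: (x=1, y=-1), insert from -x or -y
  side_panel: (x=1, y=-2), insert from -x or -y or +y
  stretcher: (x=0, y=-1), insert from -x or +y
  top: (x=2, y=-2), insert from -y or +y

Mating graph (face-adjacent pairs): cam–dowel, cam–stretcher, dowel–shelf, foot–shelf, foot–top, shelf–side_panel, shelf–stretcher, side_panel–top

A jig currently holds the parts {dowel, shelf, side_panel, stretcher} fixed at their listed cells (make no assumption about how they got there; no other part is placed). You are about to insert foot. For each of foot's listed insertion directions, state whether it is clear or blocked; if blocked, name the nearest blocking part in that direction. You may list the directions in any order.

-x: nearest on ray is shelf@(1, -1) ⇒ blocked
+x: ray from foot(2, -1) has no placed part ⇒ clear
+y: ray from foot(2, -1) has no placed part ⇒ clear

+x: clear; +y: clear; -x: blocked by shelf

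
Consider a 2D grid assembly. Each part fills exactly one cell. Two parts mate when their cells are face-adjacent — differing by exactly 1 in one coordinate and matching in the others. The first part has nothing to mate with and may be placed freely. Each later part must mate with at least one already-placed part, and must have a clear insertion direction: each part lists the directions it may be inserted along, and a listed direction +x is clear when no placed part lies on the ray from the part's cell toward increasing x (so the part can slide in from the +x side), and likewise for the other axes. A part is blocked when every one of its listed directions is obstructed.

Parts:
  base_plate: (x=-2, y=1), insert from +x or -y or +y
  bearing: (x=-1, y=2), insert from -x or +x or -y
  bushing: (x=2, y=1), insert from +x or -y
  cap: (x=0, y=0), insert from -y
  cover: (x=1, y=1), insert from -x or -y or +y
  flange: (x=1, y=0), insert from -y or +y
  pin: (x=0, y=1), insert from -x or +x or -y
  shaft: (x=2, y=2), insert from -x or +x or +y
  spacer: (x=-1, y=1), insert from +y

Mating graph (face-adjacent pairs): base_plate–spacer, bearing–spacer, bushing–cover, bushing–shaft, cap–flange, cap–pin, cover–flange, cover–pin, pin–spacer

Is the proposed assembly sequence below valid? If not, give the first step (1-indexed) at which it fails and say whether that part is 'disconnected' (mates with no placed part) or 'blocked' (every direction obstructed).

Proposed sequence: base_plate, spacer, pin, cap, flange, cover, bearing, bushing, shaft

Valid

1. base_plate@(-2, 1) [+x clear] — {base_plate}
2. spacer@(-1, 1) [+y clear] — {base_plate, spacer}
3. pin@(0, 1) [+x clear] — {base_plate, pin, spacer}
4. cap@(0, 0) [-y clear] — {base_plate, cap, pin, spacer}
5. flange@(1, 0) [-y clear] — {base_plate, cap, flange, pin, spacer}
6. cover@(1, 1) [+y clear] — {base_plate, cap, cover, flange, pin, spacer}
7. bearing@(-1, 2) [-x clear] — {base_plate, bearing, cap, cover, flange, pin, spacer}
8. bushing@(2, 1) [+x clear] — {base_plate, bearing, bushing, cap, cover, flange, pin, spacer}
9. shaft@(2, 2) [+x clear] — {base_plate, bearing, bushing, cap, cover, flange, pin, shaft, spacer}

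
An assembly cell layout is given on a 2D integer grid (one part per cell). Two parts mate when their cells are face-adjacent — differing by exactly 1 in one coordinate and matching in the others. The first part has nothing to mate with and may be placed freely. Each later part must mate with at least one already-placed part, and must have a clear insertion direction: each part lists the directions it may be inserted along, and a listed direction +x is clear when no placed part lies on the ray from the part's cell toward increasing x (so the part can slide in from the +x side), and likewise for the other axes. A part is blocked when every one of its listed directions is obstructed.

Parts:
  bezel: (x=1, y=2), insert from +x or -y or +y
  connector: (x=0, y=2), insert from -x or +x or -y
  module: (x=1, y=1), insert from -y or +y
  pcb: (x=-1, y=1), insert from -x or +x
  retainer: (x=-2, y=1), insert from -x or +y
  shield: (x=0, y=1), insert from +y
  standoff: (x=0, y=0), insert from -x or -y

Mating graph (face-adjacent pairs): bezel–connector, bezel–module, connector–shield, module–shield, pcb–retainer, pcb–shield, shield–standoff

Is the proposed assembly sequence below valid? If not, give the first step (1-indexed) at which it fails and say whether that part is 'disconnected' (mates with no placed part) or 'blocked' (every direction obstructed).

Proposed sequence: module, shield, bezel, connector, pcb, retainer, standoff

Valid

1. module@(1, 1) [-y clear] — {module}
2. shield@(0, 1) [+y clear] — {module, shield}
3. bezel@(1, 2) [+x clear] — {bezel, module, shield}
4. connector@(0, 2) [-x clear] — {bezel, connector, module, shield}
5. pcb@(-1, 1) [-x clear] — {bezel, connector, module, pcb, shield}
6. retainer@(-2, 1) [-x clear] — {bezel, connector, module, pcb, retainer, shield}
7. standoff@(0, 0) [-x clear] — {bezel, connector, module, pcb, retainer, shield, standoff}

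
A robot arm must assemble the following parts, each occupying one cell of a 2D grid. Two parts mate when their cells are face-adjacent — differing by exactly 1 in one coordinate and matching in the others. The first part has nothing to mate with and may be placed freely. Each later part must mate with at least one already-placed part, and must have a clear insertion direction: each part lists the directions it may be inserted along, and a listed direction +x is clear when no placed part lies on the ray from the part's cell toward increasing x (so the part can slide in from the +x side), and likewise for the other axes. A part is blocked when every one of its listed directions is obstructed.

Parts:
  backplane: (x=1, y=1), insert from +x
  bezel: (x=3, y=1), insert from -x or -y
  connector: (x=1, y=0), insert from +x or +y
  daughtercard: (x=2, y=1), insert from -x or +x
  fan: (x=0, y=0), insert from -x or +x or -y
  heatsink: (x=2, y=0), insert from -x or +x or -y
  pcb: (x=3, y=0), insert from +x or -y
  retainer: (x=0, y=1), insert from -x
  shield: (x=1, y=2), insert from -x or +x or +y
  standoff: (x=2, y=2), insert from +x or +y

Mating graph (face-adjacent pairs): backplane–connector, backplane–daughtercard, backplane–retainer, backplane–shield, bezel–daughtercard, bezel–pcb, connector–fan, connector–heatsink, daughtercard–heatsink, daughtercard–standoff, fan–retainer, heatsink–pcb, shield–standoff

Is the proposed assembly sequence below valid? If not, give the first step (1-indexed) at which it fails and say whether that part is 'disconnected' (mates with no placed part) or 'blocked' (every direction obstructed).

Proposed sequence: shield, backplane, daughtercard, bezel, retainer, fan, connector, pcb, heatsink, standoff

1. shield@(1, 2) [-x clear] — {shield}
2. backplane@(1, 1) [+x clear] — {backplane, shield}
3. daughtercard@(2, 1) [+x clear] — {backplane, daughtercard, shield}
4. bezel@(3, 1) [-y clear] — {backplane, bezel, daughtercard, shield}
5. retainer@(0, 1) [-x clear] — {backplane, bezel, daughtercard, retainer, shield}
6. fan@(0, 0) [-x clear] — {backplane, bezel, daughtercard, fan, retainer, shield}
7. connector@(1, 0) [+x clear] — {backplane, bezel, connector, daughtercard, fan, retainer, shield}
8. pcb@(3, 0) [+x clear] — {backplane, bezel, connector, daughtercard, fan, pcb, retainer, shield}
9. heatsink@(2, 0) [-y clear] — {backplane, bezel, connector, daughtercard, fan, heatsink, pcb, retainer, shield}
10. standoff@(2, 2) [+x clear] — {backplane, bezel, connector, daughtercard, fan, heatsink, pcb, retainer, shield, standoff}

Valid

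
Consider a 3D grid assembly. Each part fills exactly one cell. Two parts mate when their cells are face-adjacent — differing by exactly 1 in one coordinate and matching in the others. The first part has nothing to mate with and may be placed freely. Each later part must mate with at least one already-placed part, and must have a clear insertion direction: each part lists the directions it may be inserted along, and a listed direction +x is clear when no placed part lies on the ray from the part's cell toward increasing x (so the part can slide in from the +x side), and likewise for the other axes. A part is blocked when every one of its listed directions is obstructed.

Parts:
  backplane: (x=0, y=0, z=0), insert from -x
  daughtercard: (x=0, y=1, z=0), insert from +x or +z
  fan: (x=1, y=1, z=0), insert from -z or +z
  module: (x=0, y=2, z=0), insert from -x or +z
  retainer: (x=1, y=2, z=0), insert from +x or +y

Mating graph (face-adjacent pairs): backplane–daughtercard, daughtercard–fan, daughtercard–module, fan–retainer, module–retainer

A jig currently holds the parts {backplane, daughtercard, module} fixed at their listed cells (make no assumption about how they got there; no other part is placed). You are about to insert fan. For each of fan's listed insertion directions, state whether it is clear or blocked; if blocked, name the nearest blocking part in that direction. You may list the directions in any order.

+z: clear; -z: clear

-z: ray from fan(1, 1, 0) has no placed part ⇒ clear
+z: ray from fan(1, 1, 0) has no placed part ⇒ clear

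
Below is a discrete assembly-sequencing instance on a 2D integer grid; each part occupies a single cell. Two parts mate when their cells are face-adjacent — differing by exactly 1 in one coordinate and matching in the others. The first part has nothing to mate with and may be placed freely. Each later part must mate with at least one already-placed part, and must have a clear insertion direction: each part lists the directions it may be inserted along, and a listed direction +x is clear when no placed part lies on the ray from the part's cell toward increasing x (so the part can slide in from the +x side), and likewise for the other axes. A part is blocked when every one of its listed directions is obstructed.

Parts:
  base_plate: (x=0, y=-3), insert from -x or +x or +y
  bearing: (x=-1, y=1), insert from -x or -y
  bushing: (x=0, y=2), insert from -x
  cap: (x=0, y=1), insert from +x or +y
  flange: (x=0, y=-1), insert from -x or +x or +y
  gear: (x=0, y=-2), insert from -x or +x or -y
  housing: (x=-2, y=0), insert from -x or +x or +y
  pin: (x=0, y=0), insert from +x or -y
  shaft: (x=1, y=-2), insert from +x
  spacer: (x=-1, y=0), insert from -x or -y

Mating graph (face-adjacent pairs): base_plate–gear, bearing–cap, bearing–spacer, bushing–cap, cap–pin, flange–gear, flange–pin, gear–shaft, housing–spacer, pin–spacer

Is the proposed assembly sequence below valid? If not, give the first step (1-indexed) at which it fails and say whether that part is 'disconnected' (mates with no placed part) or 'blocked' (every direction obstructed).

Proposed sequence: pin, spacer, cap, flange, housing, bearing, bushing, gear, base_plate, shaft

1. pin@(0, 0) [+x clear] — {pin}
2. spacer@(-1, 0) [-x clear] — {pin, spacer}
3. cap@(0, 1) [+x clear] — {cap, pin, spacer}
4. flange@(0, -1) [-x clear] — {cap, flange, pin, spacer}
5. housing@(-2, 0) [-x clear] — {cap, flange, housing, pin, spacer}
6. bearing@(-1, 1) [-x clear] — {bearing, cap, flange, housing, pin, spacer}
7. bushing@(0, 2) [-x clear] — {bearing, bushing, cap, flange, housing, pin, spacer}
8. gear@(0, -2) [-x clear] — {bearing, bushing, cap, flange, gear, housing, pin, spacer}
9. base_plate@(0, -3) [-x clear] — {base_plate, bearing, bushing, cap, flange, gear, housing, pin, spacer}
10. shaft@(1, -2) [+x clear] — {base_plate, bearing, bushing, cap, flange, gear, housing, pin, shaft, spacer}

Valid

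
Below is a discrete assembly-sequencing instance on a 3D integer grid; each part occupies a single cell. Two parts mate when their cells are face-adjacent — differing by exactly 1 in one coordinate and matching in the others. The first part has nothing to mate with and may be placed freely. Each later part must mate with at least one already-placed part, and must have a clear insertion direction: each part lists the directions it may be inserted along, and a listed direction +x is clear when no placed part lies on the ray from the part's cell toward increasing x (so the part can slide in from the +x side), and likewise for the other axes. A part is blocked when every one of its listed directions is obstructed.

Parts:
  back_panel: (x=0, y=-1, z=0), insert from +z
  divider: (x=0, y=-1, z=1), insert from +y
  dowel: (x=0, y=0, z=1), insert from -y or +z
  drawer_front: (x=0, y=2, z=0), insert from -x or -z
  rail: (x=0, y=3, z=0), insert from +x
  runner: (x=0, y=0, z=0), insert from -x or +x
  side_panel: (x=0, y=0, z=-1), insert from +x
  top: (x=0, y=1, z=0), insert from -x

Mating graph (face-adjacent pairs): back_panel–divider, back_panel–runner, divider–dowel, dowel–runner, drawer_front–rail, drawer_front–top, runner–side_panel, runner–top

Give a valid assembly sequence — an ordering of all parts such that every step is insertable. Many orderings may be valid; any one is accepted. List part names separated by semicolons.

top; drawer_front; runner; back_panel; rail; divider; dowel; side_panel

1. top@(0, 1, 0) [-x clear] — {top}
2. drawer_front@(0, 2, 0) [-x clear] — {drawer_front, top}
3. runner@(0, 0, 0) [-x clear] — {drawer_front, runner, top}
4. back_panel@(0, -1, 0) [+z clear] — {back_panel, drawer_front, runner, top}
5. rail@(0, 3, 0) [+x clear] — {back_panel, drawer_front, rail, runner, top}
6. divider@(0, -1, 1) [+y clear] — {back_panel, divider, drawer_front, rail, runner, top}
7. dowel@(0, 0, 1) [+z clear] — {back_panel, divider, dowel, drawer_front, rail, runner, top}
8. side_panel@(0, 0, -1) [+x clear] — {back_panel, divider, dowel, drawer_front, rail, runner, side_panel, top}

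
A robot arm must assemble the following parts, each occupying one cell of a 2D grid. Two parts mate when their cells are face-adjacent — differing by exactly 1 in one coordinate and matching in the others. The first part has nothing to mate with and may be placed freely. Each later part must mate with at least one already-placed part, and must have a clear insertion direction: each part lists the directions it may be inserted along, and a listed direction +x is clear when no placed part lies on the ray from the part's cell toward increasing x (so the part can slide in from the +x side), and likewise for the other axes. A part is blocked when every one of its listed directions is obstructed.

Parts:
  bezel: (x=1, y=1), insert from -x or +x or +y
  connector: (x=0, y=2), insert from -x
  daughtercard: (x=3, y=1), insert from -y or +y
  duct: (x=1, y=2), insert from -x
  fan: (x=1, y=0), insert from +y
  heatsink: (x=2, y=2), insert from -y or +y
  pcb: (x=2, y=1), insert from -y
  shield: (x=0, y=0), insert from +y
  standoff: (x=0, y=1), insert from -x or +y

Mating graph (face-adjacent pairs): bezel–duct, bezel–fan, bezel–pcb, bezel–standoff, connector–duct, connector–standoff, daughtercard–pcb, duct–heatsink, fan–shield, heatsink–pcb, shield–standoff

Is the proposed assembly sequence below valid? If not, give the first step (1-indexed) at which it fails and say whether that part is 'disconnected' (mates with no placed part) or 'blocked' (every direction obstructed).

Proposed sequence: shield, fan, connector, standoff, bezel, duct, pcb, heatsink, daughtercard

Invalid at step 3 (disconnected)

1. shield@(0, 0) [+y clear] — {shield}
2. fan@(1, 0) [+y clear] — {fan, shield}
3. connector@(0, 2) — no placed neighbour ⇒ disconnected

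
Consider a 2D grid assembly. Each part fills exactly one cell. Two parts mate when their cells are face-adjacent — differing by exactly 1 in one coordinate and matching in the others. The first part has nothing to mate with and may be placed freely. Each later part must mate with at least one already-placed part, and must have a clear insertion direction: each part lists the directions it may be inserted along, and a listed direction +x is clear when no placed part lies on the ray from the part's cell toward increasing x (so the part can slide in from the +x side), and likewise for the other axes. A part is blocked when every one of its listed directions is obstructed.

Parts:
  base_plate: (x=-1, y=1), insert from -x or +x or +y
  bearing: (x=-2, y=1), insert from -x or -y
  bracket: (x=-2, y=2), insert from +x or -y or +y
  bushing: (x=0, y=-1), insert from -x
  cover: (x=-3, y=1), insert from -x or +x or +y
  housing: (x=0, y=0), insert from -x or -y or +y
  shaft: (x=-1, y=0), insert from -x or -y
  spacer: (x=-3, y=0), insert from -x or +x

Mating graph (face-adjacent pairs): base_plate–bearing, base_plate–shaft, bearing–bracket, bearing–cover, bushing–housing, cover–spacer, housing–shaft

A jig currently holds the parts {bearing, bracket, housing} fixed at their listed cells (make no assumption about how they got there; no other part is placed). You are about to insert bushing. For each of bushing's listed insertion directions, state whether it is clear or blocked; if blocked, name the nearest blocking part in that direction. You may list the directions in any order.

-x: clear

-x: ray from bushing(0, -1) has no placed part ⇒ clear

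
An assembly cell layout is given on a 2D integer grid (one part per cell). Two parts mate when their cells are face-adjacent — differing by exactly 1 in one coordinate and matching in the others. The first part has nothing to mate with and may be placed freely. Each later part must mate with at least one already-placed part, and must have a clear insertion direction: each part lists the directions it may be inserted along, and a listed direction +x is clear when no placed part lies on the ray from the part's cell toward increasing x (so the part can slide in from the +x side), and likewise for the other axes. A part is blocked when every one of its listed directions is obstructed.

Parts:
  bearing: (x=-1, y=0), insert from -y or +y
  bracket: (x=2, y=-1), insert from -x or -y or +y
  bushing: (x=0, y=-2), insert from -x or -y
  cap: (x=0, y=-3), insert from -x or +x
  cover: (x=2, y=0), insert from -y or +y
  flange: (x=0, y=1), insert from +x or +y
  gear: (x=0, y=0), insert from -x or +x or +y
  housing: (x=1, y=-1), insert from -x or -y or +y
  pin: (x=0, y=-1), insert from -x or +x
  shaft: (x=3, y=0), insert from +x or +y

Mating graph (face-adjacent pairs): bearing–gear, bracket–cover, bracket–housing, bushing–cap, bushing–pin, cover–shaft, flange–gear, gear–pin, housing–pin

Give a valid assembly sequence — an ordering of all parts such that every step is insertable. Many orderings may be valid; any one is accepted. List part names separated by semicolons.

1. cover@(2, 0) [-y clear] — {cover}
2. bracket@(2, -1) [-x clear] — {bracket, cover}
3. housing@(1, -1) [-x clear] — {bracket, cover, housing}
4. shaft@(3, 0) [+x clear] — {bracket, cover, housing, shaft}
5. pin@(0, -1) [-x clear] — {bracket, cover, housing, pin, shaft}
6. bushing@(0, -2) [-x clear] — {bracket, bushing, cover, housing, pin, shaft}
7. gear@(0, 0) [-x clear] — {bracket, bushing, cover, gear, housing, pin, shaft}
8. cap@(0, -3) [-x clear] — {bracket, bushing, cap, cover, gear, housing, pin, shaft}
9. flange@(0, 1) [+x clear] — {bracket, bushing, cap, cover, flange, gear, housing, pin, shaft}
10. bearing@(-1, 0) [-y clear] — {bearing, bracket, bushing, cap, cover, flange, gear, housing, pin, shaft}

cover; bracket; housing; shaft; pin; bushing; gear; cap; flange; bearing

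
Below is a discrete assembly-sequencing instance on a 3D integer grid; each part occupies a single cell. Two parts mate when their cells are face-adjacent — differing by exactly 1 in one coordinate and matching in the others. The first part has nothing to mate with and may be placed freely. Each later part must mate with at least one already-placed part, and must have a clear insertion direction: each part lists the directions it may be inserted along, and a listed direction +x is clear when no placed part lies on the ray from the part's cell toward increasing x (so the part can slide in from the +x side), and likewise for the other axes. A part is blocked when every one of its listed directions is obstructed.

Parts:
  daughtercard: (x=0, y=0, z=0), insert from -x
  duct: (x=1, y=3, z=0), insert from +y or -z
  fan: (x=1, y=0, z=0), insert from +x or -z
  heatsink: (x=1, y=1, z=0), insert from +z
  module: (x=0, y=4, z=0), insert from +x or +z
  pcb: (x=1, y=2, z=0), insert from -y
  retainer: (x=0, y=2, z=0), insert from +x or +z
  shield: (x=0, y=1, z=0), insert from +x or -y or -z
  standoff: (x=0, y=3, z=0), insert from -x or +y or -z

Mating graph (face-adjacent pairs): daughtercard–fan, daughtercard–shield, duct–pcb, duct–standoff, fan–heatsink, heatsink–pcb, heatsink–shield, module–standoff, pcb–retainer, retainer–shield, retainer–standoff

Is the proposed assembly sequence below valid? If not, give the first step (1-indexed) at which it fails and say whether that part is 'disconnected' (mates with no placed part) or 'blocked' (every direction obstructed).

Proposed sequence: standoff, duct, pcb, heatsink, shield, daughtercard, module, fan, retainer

Valid

1. standoff@(0, 3, 0) [-x clear] — {standoff}
2. duct@(1, 3, 0) [+y clear] — {duct, standoff}
3. pcb@(1, 2, 0) [-y clear] — {duct, pcb, standoff}
4. heatsink@(1, 1, 0) [+z clear] — {duct, heatsink, pcb, standoff}
5. shield@(0, 1, 0) [-y clear] — {duct, heatsink, pcb, shield, standoff}
6. daughtercard@(0, 0, 0) [-x clear] — {daughtercard, duct, heatsink, pcb, shield, standoff}
7. module@(0, 4, 0) [+x clear] — {daughtercard, duct, heatsink, module, pcb, shield, standoff}
8. fan@(1, 0, 0) [+x clear] — {daughtercard, duct, fan, heatsink, module, pcb, shield, standoff}
9. retainer@(0, 2, 0) [+z clear] — {daughtercard, duct, fan, heatsink, module, pcb, retainer, shield, standoff}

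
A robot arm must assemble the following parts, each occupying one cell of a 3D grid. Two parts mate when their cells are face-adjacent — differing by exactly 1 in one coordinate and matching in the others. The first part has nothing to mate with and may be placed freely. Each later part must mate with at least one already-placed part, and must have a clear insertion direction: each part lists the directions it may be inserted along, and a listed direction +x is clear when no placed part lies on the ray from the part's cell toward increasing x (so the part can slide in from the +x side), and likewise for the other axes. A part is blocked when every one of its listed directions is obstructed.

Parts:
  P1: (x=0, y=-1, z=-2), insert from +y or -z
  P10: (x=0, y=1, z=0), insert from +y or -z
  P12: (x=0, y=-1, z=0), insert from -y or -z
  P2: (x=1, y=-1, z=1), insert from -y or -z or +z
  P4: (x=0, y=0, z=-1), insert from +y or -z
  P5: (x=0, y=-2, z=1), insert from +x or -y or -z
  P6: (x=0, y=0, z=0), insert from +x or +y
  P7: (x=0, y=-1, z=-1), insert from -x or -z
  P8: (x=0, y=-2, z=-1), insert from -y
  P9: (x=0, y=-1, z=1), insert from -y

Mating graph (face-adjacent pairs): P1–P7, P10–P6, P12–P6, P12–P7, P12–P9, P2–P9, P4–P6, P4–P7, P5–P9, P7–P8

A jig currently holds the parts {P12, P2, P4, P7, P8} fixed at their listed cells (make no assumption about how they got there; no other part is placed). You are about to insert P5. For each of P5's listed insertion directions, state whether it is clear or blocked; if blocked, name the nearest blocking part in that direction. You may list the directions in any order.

+x: clear; -y: clear; -z: blocked by P8

+x: ray from P5(0, -2, 1) has no placed part ⇒ clear
-y: ray from P5(0, -2, 1) has no placed part ⇒ clear
-z: nearest on ray is P8@(0, -2, -1) ⇒ blocked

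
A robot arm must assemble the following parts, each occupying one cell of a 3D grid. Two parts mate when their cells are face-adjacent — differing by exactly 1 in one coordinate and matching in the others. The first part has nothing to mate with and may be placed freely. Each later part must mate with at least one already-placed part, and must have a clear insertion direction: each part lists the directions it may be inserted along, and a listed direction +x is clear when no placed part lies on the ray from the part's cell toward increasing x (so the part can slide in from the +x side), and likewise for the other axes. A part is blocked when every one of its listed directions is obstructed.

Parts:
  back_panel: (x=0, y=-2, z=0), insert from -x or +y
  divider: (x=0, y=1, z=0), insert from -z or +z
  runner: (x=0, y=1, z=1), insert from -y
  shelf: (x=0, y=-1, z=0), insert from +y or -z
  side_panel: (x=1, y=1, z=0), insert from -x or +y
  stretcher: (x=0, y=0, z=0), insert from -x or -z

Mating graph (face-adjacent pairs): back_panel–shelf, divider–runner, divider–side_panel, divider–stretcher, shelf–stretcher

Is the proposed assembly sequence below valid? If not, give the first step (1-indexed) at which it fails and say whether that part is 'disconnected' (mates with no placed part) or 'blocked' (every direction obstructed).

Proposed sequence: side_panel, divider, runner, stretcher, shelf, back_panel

Valid

1. side_panel@(1, 1, 0) [-x clear] — {side_panel}
2. divider@(0, 1, 0) [-z clear] — {divider, side_panel}
3. runner@(0, 1, 1) [-y clear] — {divider, runner, side_panel}
4. stretcher@(0, 0, 0) [-x clear] — {divider, runner, side_panel, stretcher}
5. shelf@(0, -1, 0) [-z clear] — {divider, runner, shelf, side_panel, stretcher}
6. back_panel@(0, -2, 0) [-x clear] — {back_panel, divider, runner, shelf, side_panel, stretcher}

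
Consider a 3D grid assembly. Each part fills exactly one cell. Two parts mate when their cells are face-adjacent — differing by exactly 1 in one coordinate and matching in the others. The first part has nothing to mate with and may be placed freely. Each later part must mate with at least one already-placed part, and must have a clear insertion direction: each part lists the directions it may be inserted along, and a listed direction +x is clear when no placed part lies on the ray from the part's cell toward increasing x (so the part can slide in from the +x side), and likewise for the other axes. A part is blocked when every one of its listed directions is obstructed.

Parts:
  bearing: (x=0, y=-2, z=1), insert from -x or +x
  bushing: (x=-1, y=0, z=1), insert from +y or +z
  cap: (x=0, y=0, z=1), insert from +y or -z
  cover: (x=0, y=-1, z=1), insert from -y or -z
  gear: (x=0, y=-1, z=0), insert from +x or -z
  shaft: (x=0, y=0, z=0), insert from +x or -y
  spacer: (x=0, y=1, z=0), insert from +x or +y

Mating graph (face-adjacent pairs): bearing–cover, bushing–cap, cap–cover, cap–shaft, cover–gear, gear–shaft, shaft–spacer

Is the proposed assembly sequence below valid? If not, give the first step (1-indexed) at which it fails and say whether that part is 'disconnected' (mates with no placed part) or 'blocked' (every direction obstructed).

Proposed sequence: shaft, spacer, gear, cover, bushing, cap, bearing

1. shaft@(0, 0, 0) [+x clear] — {shaft}
2. spacer@(0, 1, 0) [+x clear] — {shaft, spacer}
3. gear@(0, -1, 0) [+x clear] — {gear, shaft, spacer}
4. cover@(0, -1, 1) [-y clear] — {cover, gear, shaft, spacer}
5. bushing@(-1, 0, 1) — no placed neighbour ⇒ disconnected

Invalid at step 5 (disconnected)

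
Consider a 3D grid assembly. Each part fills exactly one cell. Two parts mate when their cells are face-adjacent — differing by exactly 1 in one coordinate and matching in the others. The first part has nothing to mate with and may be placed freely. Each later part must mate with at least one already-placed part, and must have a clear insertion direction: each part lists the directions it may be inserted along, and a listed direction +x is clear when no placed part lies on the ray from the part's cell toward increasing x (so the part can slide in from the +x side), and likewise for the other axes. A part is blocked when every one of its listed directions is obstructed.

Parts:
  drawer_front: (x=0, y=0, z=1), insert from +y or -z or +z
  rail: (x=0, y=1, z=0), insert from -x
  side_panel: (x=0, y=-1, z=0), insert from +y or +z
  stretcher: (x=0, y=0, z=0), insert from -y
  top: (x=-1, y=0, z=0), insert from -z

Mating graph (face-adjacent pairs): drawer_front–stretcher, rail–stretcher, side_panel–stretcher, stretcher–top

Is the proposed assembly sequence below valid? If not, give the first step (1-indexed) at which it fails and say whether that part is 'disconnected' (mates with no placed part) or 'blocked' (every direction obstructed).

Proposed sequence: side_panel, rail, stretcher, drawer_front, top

Invalid at step 2 (disconnected)

1. side_panel@(0, -1, 0) [+y clear] — {side_panel}
2. rail@(0, 1, 0) — no placed neighbour ⇒ disconnected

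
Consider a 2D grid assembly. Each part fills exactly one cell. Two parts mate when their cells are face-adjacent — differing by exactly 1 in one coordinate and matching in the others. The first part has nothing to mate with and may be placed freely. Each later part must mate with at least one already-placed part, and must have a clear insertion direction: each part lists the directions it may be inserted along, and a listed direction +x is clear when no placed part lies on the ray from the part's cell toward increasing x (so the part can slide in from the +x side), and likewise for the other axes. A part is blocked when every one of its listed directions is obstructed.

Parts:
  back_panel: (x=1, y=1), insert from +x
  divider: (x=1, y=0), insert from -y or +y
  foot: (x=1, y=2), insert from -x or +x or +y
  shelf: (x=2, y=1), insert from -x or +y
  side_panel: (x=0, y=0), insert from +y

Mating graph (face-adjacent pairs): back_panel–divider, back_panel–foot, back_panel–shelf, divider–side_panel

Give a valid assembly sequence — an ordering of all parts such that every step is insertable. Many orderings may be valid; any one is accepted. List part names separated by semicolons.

divider; side_panel; back_panel; shelf; foot

1. divider@(1, 0) [-y clear] — {divider}
2. side_panel@(0, 0) [+y clear] — {divider, side_panel}
3. back_panel@(1, 1) [+x clear] — {back_panel, divider, side_panel}
4. shelf@(2, 1) [+y clear] — {back_panel, divider, shelf, side_panel}
5. foot@(1, 2) [-x clear] — {back_panel, divider, foot, shelf, side_panel}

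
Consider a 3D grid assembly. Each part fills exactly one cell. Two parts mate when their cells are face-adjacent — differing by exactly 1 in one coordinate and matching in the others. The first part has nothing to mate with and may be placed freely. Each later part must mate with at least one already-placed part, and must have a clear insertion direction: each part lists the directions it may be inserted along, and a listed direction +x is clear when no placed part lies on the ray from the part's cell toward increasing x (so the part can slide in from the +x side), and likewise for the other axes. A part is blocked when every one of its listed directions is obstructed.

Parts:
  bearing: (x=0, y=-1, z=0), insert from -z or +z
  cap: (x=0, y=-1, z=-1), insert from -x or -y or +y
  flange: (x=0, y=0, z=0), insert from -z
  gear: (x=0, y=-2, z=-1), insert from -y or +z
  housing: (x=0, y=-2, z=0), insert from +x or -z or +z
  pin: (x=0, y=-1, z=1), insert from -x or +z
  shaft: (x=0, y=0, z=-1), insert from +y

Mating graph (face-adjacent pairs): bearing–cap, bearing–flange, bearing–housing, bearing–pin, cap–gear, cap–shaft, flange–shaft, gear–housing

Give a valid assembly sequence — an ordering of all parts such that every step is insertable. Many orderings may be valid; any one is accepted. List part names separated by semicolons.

1. bearing@(0, -1, 0) [-z clear] — {bearing}
2. pin@(0, -1, 1) [-x clear] — {bearing, pin}
3. cap@(0, -1, -1) [-x clear] — {bearing, cap, pin}
4. housing@(0, -2, 0) [+x clear] — {bearing, cap, housing, pin}
5. flange@(0, 0, 0) [-z clear] — {bearing, cap, flange, housing, pin}
6. gear@(0, -2, -1) [-y clear] — {bearing, cap, flange, gear, housing, pin}
7. shaft@(0, 0, -1) [+y clear] — {bearing, cap, flange, gear, housing, pin, shaft}

bearing; pin; cap; housing; flange; gear; shaft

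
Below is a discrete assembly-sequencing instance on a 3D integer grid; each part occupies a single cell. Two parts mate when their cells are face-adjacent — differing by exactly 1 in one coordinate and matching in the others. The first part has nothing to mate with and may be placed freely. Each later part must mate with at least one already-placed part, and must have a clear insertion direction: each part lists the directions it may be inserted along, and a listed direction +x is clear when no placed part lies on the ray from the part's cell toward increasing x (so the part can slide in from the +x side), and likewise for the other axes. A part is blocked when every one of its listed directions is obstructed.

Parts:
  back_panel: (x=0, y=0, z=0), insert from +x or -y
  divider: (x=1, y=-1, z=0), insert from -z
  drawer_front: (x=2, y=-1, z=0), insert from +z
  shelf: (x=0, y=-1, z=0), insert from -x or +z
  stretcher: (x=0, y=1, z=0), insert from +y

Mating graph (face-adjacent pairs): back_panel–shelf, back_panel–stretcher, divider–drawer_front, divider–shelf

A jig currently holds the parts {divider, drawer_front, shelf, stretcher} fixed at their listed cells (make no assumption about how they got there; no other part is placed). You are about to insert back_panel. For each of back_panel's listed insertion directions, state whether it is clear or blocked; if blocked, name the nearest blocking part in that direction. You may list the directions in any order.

+x: ray from back_panel(0, 0, 0) has no placed part ⇒ clear
-y: nearest on ray is shelf@(0, -1, 0) ⇒ blocked

+x: clear; -y: blocked by shelf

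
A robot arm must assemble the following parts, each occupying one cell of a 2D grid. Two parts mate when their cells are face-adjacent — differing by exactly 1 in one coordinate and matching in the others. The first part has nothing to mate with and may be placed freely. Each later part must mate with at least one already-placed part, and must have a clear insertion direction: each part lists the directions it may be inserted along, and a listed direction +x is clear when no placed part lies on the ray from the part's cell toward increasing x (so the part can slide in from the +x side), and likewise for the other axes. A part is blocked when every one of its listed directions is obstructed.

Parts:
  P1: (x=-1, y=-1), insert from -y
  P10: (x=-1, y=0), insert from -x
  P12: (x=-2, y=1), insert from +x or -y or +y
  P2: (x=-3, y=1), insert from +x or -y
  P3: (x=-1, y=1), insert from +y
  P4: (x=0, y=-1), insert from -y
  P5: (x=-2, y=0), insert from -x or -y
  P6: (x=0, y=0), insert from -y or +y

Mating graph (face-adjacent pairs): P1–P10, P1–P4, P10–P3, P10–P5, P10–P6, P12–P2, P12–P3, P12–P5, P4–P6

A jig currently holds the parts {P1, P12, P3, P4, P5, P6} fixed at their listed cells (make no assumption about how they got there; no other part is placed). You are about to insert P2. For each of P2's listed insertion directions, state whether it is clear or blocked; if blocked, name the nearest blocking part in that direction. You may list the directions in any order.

+x: nearest on ray is P12@(-2, 1) ⇒ blocked
-y: ray from P2(-3, 1) has no placed part ⇒ clear

+x: blocked by P12; -y: clear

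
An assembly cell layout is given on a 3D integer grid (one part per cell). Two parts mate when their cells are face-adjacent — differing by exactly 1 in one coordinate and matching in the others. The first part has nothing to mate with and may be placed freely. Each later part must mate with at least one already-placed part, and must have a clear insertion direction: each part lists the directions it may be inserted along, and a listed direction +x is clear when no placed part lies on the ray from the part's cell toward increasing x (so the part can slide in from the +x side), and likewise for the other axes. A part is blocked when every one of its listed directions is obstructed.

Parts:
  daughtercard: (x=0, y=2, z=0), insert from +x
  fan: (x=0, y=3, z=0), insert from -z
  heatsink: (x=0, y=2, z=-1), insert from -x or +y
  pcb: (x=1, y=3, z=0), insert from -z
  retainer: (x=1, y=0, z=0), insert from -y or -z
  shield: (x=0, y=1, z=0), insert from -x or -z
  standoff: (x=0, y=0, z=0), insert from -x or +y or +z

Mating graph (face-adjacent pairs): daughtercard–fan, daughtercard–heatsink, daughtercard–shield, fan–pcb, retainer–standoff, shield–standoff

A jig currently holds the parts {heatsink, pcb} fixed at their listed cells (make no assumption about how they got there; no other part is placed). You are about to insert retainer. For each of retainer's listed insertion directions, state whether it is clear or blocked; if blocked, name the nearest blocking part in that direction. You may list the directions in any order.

-y: clear; -z: clear

-y: ray from retainer(1, 0, 0) has no placed part ⇒ clear
-z: ray from retainer(1, 0, 0) has no placed part ⇒ clear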